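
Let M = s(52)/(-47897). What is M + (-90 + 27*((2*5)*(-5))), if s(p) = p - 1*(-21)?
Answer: -68971753/47897 ≈ -1440.0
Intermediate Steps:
s(p) = 21 + p (s(p) = p + 21 = 21 + p)
M = -73/47897 (M = (21 + 52)/(-47897) = 73*(-1/47897) = -73/47897 ≈ -0.0015241)
M + (-90 + 27*((2*5)*(-5))) = -73/47897 + (-90 + 27*((2*5)*(-5))) = -73/47897 + (-90 + 27*(10*(-5))) = -73/47897 + (-90 + 27*(-50)) = -73/47897 + (-90 - 1350) = -73/47897 - 1440 = -68971753/47897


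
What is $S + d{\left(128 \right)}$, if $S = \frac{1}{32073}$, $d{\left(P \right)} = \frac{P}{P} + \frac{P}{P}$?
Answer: $\frac{64147}{32073} \approx 2.0$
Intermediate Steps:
$d{\left(P \right)} = 2$ ($d{\left(P \right)} = 1 + 1 = 2$)
$S = \frac{1}{32073} \approx 3.1179 \cdot 10^{-5}$
$S + d{\left(128 \right)} = \frac{1}{32073} + 2 = \frac{64147}{32073}$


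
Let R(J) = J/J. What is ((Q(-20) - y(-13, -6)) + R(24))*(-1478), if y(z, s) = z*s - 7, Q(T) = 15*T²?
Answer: -8764540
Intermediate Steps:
y(z, s) = -7 + s*z (y(z, s) = s*z - 7 = -7 + s*z)
R(J) = 1
((Q(-20) - y(-13, -6)) + R(24))*(-1478) = ((15*(-20)² - (-7 - 6*(-13))) + 1)*(-1478) = ((15*400 - (-7 + 78)) + 1)*(-1478) = ((6000 - 1*71) + 1)*(-1478) = ((6000 - 71) + 1)*(-1478) = (5929 + 1)*(-1478) = 5930*(-1478) = -8764540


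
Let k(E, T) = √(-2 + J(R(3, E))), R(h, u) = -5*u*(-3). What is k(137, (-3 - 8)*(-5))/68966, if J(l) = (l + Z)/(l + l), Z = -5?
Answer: I*√253587/28345026 ≈ 1.7766e-5*I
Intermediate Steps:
R(h, u) = 15*u
J(l) = (-5 + l)/(2*l) (J(l) = (l - 5)/(l + l) = (-5 + l)/((2*l)) = (-5 + l)*(1/(2*l)) = (-5 + l)/(2*l))
k(E, T) = √(-2 + (-5 + 15*E)/(30*E)) (k(E, T) = √(-2 + (-5 + 15*E)/(2*((15*E)))) = √(-2 + (1/(15*E))*(-5 + 15*E)/2) = √(-2 + (-5 + 15*E)/(30*E)))
k(137, (-3 - 8)*(-5))/68966 = (√(-54 - 6/137)/6)/68966 = (√(-54 - 6*1/137)/6)*(1/68966) = (√(-54 - 6/137)/6)*(1/68966) = (√(-7404/137)/6)*(1/68966) = ((2*I*√253587/137)/6)*(1/68966) = (I*√253587/411)*(1/68966) = I*√253587/28345026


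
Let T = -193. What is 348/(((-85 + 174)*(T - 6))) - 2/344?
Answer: -77567/3046292 ≈ -0.025463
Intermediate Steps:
348/(((-85 + 174)*(T - 6))) - 2/344 = 348/(((-85 + 174)*(-193 - 6))) - 2/344 = 348/((89*(-199))) - 2*1/344 = 348/(-17711) - 1/172 = 348*(-1/17711) - 1/172 = -348/17711 - 1/172 = -77567/3046292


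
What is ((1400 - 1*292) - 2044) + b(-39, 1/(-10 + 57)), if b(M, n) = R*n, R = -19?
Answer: -44011/47 ≈ -936.40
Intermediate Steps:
b(M, n) = -19*n
((1400 - 1*292) - 2044) + b(-39, 1/(-10 + 57)) = ((1400 - 1*292) - 2044) - 19/(-10 + 57) = ((1400 - 292) - 2044) - 19/47 = (1108 - 2044) - 19*1/47 = -936 - 19/47 = -44011/47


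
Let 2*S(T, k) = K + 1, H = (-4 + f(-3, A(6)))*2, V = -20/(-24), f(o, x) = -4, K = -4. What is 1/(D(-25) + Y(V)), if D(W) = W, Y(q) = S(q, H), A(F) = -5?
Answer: -2/53 ≈ -0.037736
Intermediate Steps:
V = 5/6 (V = -20*(-1/24) = 5/6 ≈ 0.83333)
H = -16 (H = (-4 - 4)*2 = -8*2 = -16)
S(T, k) = -3/2 (S(T, k) = (-4 + 1)/2 = (1/2)*(-3) = -3/2)
Y(q) = -3/2
1/(D(-25) + Y(V)) = 1/(-25 - 3/2) = 1/(-53/2) = -2/53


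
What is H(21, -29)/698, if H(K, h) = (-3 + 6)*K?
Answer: 63/698 ≈ 0.090258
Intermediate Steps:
H(K, h) = 3*K
H(21, -29)/698 = (3*21)/698 = 63*(1/698) = 63/698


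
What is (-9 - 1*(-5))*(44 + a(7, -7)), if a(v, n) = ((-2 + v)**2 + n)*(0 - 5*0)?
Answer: -176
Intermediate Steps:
a(v, n) = 0 (a(v, n) = (n + (-2 + v)**2)*(0 + 0) = (n + (-2 + v)**2)*0 = 0)
(-9 - 1*(-5))*(44 + a(7, -7)) = (-9 - 1*(-5))*(44 + 0) = (-9 + 5)*44 = -4*44 = -176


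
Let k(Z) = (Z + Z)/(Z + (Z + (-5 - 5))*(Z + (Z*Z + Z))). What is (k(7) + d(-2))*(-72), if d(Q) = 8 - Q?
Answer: -9288/13 ≈ -714.46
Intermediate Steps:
k(Z) = 2*Z/(Z + (-10 + Z)*(Z**2 + 2*Z)) (k(Z) = (2*Z)/(Z + (Z - 10)*(Z + (Z**2 + Z))) = (2*Z)/(Z + (-10 + Z)*(Z + (Z + Z**2))) = (2*Z)/(Z + (-10 + Z)*(Z**2 + 2*Z)) = 2*Z/(Z + (-10 + Z)*(Z**2 + 2*Z)))
(k(7) + d(-2))*(-72) = (2/(-19 + 7**2 - 8*7) + (8 - 1*(-2)))*(-72) = (2/(-19 + 49 - 56) + (8 + 2))*(-72) = (2/(-26) + 10)*(-72) = (2*(-1/26) + 10)*(-72) = (-1/13 + 10)*(-72) = (129/13)*(-72) = -9288/13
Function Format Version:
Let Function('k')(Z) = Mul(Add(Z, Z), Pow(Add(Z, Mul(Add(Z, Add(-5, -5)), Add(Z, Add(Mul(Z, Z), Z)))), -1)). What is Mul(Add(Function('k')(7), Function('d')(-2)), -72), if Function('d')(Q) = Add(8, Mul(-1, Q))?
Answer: Rational(-9288, 13) ≈ -714.46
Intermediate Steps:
Function('k')(Z) = Mul(2, Z, Pow(Add(Z, Mul(Add(-10, Z), Add(Pow(Z, 2), Mul(2, Z)))), -1)) (Function('k')(Z) = Mul(Mul(2, Z), Pow(Add(Z, Mul(Add(Z, -10), Add(Z, Add(Pow(Z, 2), Z)))), -1)) = Mul(Mul(2, Z), Pow(Add(Z, Mul(Add(-10, Z), Add(Z, Add(Z, Pow(Z, 2))))), -1)) = Mul(Mul(2, Z), Pow(Add(Z, Mul(Add(-10, Z), Add(Pow(Z, 2), Mul(2, Z)))), -1)) = Mul(2, Z, Pow(Add(Z, Mul(Add(-10, Z), Add(Pow(Z, 2), Mul(2, Z)))), -1)))
Mul(Add(Function('k')(7), Function('d')(-2)), -72) = Mul(Add(Mul(2, Pow(Add(-19, Pow(7, 2), Mul(-8, 7)), -1)), Add(8, Mul(-1, -2))), -72) = Mul(Add(Mul(2, Pow(Add(-19, 49, -56), -1)), Add(8, 2)), -72) = Mul(Add(Mul(2, Pow(-26, -1)), 10), -72) = Mul(Add(Mul(2, Rational(-1, 26)), 10), -72) = Mul(Add(Rational(-1, 13), 10), -72) = Mul(Rational(129, 13), -72) = Rational(-9288, 13)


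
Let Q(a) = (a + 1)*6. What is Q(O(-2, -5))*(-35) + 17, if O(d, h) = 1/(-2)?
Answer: -88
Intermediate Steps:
O(d, h) = -½
Q(a) = 6 + 6*a (Q(a) = (1 + a)*6 = 6 + 6*a)
Q(O(-2, -5))*(-35) + 17 = (6 + 6*(-½))*(-35) + 17 = (6 - 3)*(-35) + 17 = 3*(-35) + 17 = -105 + 17 = -88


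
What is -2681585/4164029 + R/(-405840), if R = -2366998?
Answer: 4383976929271/844964764680 ≈ 5.1884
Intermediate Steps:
-2681585/4164029 + R/(-405840) = -2681585/4164029 - 2366998/(-405840) = -2681585*1/4164029 - 2366998*(-1/405840) = -2681585/4164029 + 1183499/202920 = 4383976929271/844964764680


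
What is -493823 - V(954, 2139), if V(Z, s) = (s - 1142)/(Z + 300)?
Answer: -619255039/1254 ≈ -4.9382e+5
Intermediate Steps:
V(Z, s) = (-1142 + s)/(300 + Z)
-493823 - V(954, 2139) = -493823 - (-1142 + 2139)/(300 + 954) = -493823 - 997/1254 = -619255039/1254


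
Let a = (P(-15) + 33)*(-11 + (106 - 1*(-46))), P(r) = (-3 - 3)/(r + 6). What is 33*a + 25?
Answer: 156676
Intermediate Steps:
P(r) = -6/(6 + r)
a = 4747 (a = (-6/(6 - 15) + 33)*(-11 + (106 - 1*(-46))) = (-6/(-9) + 33)*(-11 + (106 + 46)) = (-6*(-1/9) + 33)*(-11 + 152) = (2/3 + 33)*141 = (101/3)*141 = 4747)
33*a + 25 = 33*4747 + 25 = 156651 + 25 = 156676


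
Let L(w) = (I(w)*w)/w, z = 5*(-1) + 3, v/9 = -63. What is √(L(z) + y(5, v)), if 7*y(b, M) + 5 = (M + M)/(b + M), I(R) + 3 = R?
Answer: I*√20993791/1967 ≈ 2.3294*I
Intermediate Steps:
v = -567 (v = 9*(-63) = -567)
I(R) = -3 + R
y(b, M) = -5/7 + 2*M/(7*(M + b)) (y(b, M) = -5/7 + ((M + M)/(b + M))/7 = -5/7 + ((2*M)/(M + b))/7 = -5/7 + (2*M/(M + b))/7 = -5/7 + 2*M/(7*(M + b)))
z = -2 (z = -5 + 3 = -2)
L(w) = -3 + w (L(w) = ((-3 + w)*w)/w = (w*(-3 + w))/w = -3 + w)
√(L(z) + y(5, v)) = √((-3 - 2) + (-5*5 - 3*(-567))/(7*(-567 + 5))) = √(-5 + (⅐)*(-25 + 1701)/(-562)) = √(-5 + (⅐)*(-1/562)*1676) = √(-5 - 838/1967) = √(-10673/1967) = I*√20993791/1967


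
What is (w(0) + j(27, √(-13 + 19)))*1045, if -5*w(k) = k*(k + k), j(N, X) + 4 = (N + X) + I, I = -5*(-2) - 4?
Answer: 30305 + 1045*√6 ≈ 32865.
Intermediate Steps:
I = 6 (I = 10 - 4 = 6)
j(N, X) = 2 + N + X (j(N, X) = -4 + ((N + X) + 6) = -4 + (6 + N + X) = 2 + N + X)
w(k) = -2*k²/5 (w(k) = -k*(k + k)/5 = -k*2*k/5 = -2*k²/5)
(w(0) + j(27, √(-13 + 19)))*1045 = (-⅖*0² + (2 + 27 + √(-13 + 19)))*1045 = (-⅖*0 + (2 + 27 + √6))*1045 = (0 + (29 + √6))*1045 = (29 + √6)*1045 = 30305 + 1045*√6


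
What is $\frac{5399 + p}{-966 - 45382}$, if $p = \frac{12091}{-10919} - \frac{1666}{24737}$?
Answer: $- \frac{364492611694}{3129686971861} \approx -0.11646$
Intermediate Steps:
$p = - \frac{317286121}{270103303}$ ($p = 12091 \left(- \frac{1}{10919}\right) - \frac{1666}{24737} = - \frac{12091}{10919} - \frac{1666}{24737} = - \frac{317286121}{270103303} \approx -1.1747$)
$\frac{5399 + p}{-966 - 45382} = \frac{5399 - \frac{317286121}{270103303}}{-966 - 45382} = \frac{1457970446776}{270103303 \left(-46348\right)} = \frac{1457970446776}{270103303} \left(- \frac{1}{46348}\right) = - \frac{364492611694}{3129686971861}$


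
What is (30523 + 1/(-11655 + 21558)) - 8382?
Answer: 219262324/9903 ≈ 22141.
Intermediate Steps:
(30523 + 1/(-11655 + 21558)) - 8382 = (30523 + 1/9903) - 8382 = 302269270/9903 - 8382 = 219262324/9903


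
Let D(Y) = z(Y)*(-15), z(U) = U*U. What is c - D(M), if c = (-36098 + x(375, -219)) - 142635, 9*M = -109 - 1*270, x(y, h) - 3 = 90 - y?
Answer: -4115200/27 ≈ -1.5241e+5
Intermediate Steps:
x(y, h) = 93 - y (x(y, h) = 3 + (90 - y) = 93 - y)
z(U) = U**2
M = -379/9 (M = (-109 - 1*270)/9 = (-109 - 270)/9 = (1/9)*(-379) = -379/9 ≈ -42.111)
D(Y) = -15*Y**2 (D(Y) = Y**2*(-15) = -15*Y**2)
c = -179015 (c = (-36098 + (93 - 1*375)) - 142635 = (-36098 + (93 - 375)) - 142635 = (-36098 - 282) - 142635 = -36380 - 142635 = -179015)
c - D(M) = -179015 - (-15)*(-379/9)**2 = -179015 - (-15)*143641/81 = -179015 - 1*(-718205/27) = -179015 + 718205/27 = -4115200/27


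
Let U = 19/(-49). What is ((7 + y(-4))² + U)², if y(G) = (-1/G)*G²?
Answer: 34928100/2401 ≈ 14547.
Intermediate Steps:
y(G) = -G
U = -19/49 (U = 19*(-1/49) = -19/49 ≈ -0.38775)
((7 + y(-4))² + U)² = ((7 - 1*(-4))² - 19/49)² = ((7 + 4)² - 19/49)² = (11² - 19/49)² = (121 - 19/49)² = (5910/49)² = 34928100/2401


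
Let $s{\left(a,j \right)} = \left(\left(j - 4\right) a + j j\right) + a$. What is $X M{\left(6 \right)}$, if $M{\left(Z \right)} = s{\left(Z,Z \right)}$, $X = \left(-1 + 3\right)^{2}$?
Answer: $216$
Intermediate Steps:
$X = 4$ ($X = 2^{2} = 4$)
$s{\left(a,j \right)} = a + j^{2} + a \left(-4 + j\right)$ ($s{\left(a,j \right)} = \left(\left(-4 + j\right) a + j^{2}\right) + a = \left(a \left(-4 + j\right) + j^{2}\right) + a = \left(j^{2} + a \left(-4 + j\right)\right) + a = a + j^{2} + a \left(-4 + j\right)$)
$M{\left(Z \right)} = - 3 Z + 2 Z^{2}$ ($M{\left(Z \right)} = Z^{2} - 3 Z + Z Z = Z^{2} - 3 Z + Z^{2} = - 3 Z + 2 Z^{2}$)
$X M{\left(6 \right)} = 4 \cdot 6 \left(-3 + 2 \cdot 6\right) = 4 \cdot 6 \left(-3 + 12\right) = 4 \cdot 6 \cdot 9 = 4 \cdot 54 = 216$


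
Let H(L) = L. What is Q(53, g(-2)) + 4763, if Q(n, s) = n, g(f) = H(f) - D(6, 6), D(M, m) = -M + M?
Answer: 4816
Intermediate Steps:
D(M, m) = 0
g(f) = f (g(f) = f - 1*0 = f + 0 = f)
Q(53, g(-2)) + 4763 = 53 + 4763 = 4816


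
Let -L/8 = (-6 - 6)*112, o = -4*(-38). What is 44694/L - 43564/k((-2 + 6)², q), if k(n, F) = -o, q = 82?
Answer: 9899867/34048 ≈ 290.76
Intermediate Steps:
o = 152
k(n, F) = -152 (k(n, F) = -1*152 = -152)
L = 10752 (L = -8*(-6 - 6)*112 = -(-96)*112 = -8*(-1344) = 10752)
44694/L - 43564/k((-2 + 6)², q) = 44694/10752 - 43564/(-152) = 44694*(1/10752) - 43564*(-1/152) = 7449/1792 + 10891/38 = 9899867/34048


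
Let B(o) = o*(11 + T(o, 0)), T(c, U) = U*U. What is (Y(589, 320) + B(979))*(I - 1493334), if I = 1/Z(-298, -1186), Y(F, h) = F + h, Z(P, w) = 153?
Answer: -2668190619478/153 ≈ -1.7439e+10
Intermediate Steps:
T(c, U) = U**2
B(o) = 11*o (B(o) = o*(11 + 0**2) = o*(11 + 0) = o*11 = 11*o)
I = 1/153 ≈ 0.0065359
(Y(589, 320) + B(979))*(I - 1493334) = ((589 + 320) + 11*979)*(1/153 - 1493334) = (909 + 10769)*(-228480101/153) = 11678*(-228480101/153) = -2668190619478/153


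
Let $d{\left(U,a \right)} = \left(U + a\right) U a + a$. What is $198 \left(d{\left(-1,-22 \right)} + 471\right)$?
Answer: $-11286$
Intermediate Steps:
$d{\left(U,a \right)} = a + U a \left(U + a\right)$ ($d{\left(U,a \right)} = U \left(U + a\right) a + a = U a \left(U + a\right) + a = a + U a \left(U + a\right)$)
$198 \left(d{\left(-1,-22 \right)} + 471\right) = 198 \left(- 22 \left(1 + \left(-1\right)^{2} - -22\right) + 471\right) = 198 \left(- 22 \left(1 + 1 + 22\right) + 471\right) = 198 \left(\left(-22\right) 24 + 471\right) = 198 \left(-528 + 471\right) = 198 \left(-57\right) = -11286$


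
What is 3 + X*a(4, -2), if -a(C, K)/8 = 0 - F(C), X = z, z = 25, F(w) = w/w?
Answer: 203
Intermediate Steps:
F(w) = 1
X = 25
a(C, K) = 8 (a(C, K) = -8*(0 - 1*1) = -8*(0 - 1) = -8*(-1) = 8)
3 + X*a(4, -2) = 3 + 25*8 = 3 + 200 = 203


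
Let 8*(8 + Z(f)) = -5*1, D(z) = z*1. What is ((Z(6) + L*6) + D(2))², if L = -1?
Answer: 10201/64 ≈ 159.39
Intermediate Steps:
D(z) = z
Z(f) = -69/8 (Z(f) = -8 + (-5*1)/8 = -8 + (⅛)*(-5) = -8 - 5/8 = -69/8)
((Z(6) + L*6) + D(2))² = ((-69/8 - 1*6) + 2)² = ((-69/8 - 6) + 2)² = (-117/8 + 2)² = (-101/8)² = 10201/64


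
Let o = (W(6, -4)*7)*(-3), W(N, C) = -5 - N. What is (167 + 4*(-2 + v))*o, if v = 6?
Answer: 42273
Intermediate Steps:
o = 231 (o = ((-5 - 1*6)*7)*(-3) = ((-5 - 6)*7)*(-3) = -11*7*(-3) = -77*(-3) = 231)
(167 + 4*(-2 + v))*o = (167 + 4*(-2 + 6))*231 = (167 + 4*4)*231 = (167 + 16)*231 = 183*231 = 42273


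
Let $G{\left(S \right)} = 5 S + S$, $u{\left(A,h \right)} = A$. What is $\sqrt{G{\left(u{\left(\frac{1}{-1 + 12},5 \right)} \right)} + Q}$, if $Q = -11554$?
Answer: $\frac{52 i \sqrt{517}}{11} \approx 107.49 i$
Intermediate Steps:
$G{\left(S \right)} = 6 S$
$\sqrt{G{\left(u{\left(\frac{1}{-1 + 12},5 \right)} \right)} + Q} = \sqrt{\frac{6}{-1 + 12} - 11554} = \sqrt{\frac{6}{11} - 11554} = \sqrt{- \frac{127088}{11}} = \frac{52 i \sqrt{517}}{11}$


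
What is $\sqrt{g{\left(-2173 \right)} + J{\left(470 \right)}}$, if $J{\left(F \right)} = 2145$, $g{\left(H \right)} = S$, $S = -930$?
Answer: $9 \sqrt{15} \approx 34.857$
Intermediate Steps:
$g{\left(H \right)} = -930$
$\sqrt{g{\left(-2173 \right)} + J{\left(470 \right)}} = \sqrt{-930 + 2145} = \sqrt{1215} = 9 \sqrt{15}$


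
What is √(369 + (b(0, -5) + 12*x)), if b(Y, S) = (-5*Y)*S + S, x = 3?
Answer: 20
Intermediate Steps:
b(Y, S) = S - 5*S*Y (b(Y, S) = -5*S*Y + S = S - 5*S*Y)
√(369 + (b(0, -5) + 12*x)) = √(369 + (-5*(1 - 5*0) + 12*3)) = √(369 + (-5*(1 + 0) + 36)) = √(369 + (-5*1 + 36)) = √(369 + (-5 + 36)) = √(369 + 31) = √400 = 20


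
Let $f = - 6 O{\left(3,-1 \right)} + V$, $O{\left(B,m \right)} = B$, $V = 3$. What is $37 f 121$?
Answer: $-67155$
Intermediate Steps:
$f = -15$ ($f = \left(-6\right) 3 + 3 = -18 + 3 = -15$)
$37 f 121 = 37 \left(-15\right) 121 = \left(-555\right) 121 = -67155$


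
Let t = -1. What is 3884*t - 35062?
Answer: -38946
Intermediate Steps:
3884*t - 35062 = 3884*(-1) - 35062 = -3884 - 35062 = -38946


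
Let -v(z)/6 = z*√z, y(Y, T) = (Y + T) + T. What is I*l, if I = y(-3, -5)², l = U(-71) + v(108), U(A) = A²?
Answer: 851929 - 657072*√3 ≈ -2.8615e+5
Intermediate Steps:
y(Y, T) = Y + 2*T (y(Y, T) = (T + Y) + T = Y + 2*T)
v(z) = -6*z^(3/2) (v(z) = -6*z*√z = -6*z^(3/2))
l = 5041 - 3888*√3 (l = (-71)² - 3888*√3 = 5041 - 3888*√3 ≈ -1693.2)
I = 169 (I = (-3 + 2*(-5))² = (-3 - 10)² = (-13)² = 169)
I*l = 169*(5041 - 3888*√3) = 851929 - 657072*√3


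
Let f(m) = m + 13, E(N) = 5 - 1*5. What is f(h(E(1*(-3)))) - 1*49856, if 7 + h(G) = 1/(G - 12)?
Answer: -598201/12 ≈ -49850.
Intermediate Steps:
E(N) = 0 (E(N) = 5 - 5 = 0)
h(G) = -7 + 1/(-12 + G) (h(G) = -7 + 1/(G - 12) = -7 + 1/(-12 + G))
f(m) = 13 + m
f(h(E(1*(-3)))) - 1*49856 = (13 + (85 - 7*0)/(-12 + 0)) - 1*49856 = (13 + (85 + 0)/(-12)) - 49856 = (13 - 1/12*85) - 49856 = (13 - 85/12) - 49856 = 71/12 - 49856 = -598201/12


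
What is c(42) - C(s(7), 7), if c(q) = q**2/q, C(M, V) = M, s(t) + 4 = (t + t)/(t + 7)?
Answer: 45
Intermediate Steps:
s(t) = -4 + 2*t/(7 + t) (s(t) = -4 + (t + t)/(t + 7) = -4 + (2*t)/(7 + t) = -4 + 2*t/(7 + t))
c(q) = q
c(42) - C(s(7), 7) = 42 - 2*(-14 - 1*7)/(7 + 7) = 42 - 2*(-14 - 7)/14 = 42 - 2*(-21)/14 = 42 - 1*(-3) = 42 + 3 = 45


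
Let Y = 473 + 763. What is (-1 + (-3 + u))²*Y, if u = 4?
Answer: 0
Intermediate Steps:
Y = 1236
(-1 + (-3 + u))²*Y = (-1 + (-3 + 4))²*1236 = (-1 + 1)²*1236 = 0²*1236 = 0*1236 = 0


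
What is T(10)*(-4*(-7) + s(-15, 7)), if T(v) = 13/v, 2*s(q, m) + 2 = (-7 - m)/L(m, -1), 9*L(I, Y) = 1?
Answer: -234/5 ≈ -46.800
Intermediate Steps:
L(I, Y) = ⅑ (L(I, Y) = (⅑)*1 = ⅑)
s(q, m) = -65/2 - 9*m/2 (s(q, m) = -1 + ((-7 - m)/(⅑))/2 = -1 + ((-7 - m)*9)/2 = -1 + (-63 - 9*m)/2 = -1 + (-63/2 - 9*m/2) = -65/2 - 9*m/2)
T(10)*(-4*(-7) + s(-15, 7)) = (13/10)*(-4*(-7) + (-65/2 - 9/2*7)) = (13*(⅒))*(28 + (-65/2 - 63/2)) = 13*(28 - 64)/10 = (13/10)*(-36) = -234/5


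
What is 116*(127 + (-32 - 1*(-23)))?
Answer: 13688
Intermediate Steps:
116*(127 + (-32 - 1*(-23))) = 116*(127 + (-32 + 23)) = 116*(127 - 9) = 116*118 = 13688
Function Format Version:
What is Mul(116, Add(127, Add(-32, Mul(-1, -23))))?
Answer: 13688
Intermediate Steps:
Mul(116, Add(127, Add(-32, Mul(-1, -23)))) = Mul(116, Add(127, Add(-32, 23))) = Mul(116, Add(127, -9)) = Mul(116, 118) = 13688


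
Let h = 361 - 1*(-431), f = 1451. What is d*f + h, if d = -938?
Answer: -1360246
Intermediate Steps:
h = 792 (h = 361 + 431 = 792)
d*f + h = -938*1451 + 792 = -1361038 + 792 = -1360246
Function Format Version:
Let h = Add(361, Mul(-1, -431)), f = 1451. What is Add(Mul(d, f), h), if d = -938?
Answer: -1360246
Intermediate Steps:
h = 792 (h = Add(361, 431) = 792)
Add(Mul(d, f), h) = Add(Mul(-938, 1451), 792) = Add(-1361038, 792) = -1360246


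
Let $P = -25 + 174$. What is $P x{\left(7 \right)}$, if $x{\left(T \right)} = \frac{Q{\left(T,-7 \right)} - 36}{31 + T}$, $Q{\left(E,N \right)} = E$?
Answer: $- \frac{4321}{38} \approx -113.71$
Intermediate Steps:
$P = 149$
$x{\left(T \right)} = \frac{-36 + T}{31 + T}$ ($x{\left(T \right)} = \frac{T - 36}{31 + T} = \frac{-36 + T}{31 + T}$)
$P x{\left(7 \right)} = 149 \frac{-36 + 7}{31 + 7} = 149 \cdot \frac{1}{38} \left(-29\right) = 149 \left(- \frac{29}{38}\right) = - \frac{4321}{38}$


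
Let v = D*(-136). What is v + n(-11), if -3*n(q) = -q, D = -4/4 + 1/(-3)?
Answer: 533/3 ≈ 177.67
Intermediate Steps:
D = -4/3 (D = -4*¼ + 1*(-⅓) = -1 - ⅓ = -4/3 ≈ -1.3333)
v = 544/3 (v = -4/3*(-136) = 544/3 ≈ 181.33)
n(q) = q/3 (n(q) = -(-1)*q/3 = q/3)
v + n(-11) = 544/3 + (⅓)*(-11) = 544/3 - 11/3 = 533/3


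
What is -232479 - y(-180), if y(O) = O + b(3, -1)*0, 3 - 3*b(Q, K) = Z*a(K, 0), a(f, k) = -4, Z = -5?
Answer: -232299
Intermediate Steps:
b(Q, K) = -17/3 (b(Q, K) = 1 - (-5)*(-4)/3 = 1 - 1/3*20 = 1 - 20/3 = -17/3)
y(O) = O (y(O) = O - 17/3*0 = O + 0 = O)
-232479 - y(-180) = -232479 - 1*(-180) = -232479 + 180 = -232299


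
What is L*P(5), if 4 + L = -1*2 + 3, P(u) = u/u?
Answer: -3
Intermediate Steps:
P(u) = 1
L = -3 (L = -4 + (-1*2 + 3) = -4 + (-2 + 3) = -4 + 1 = -3)
L*P(5) = -3*1 = -3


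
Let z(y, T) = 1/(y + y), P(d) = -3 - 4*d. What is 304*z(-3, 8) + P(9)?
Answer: -269/3 ≈ -89.667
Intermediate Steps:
z(y, T) = 1/(2*y)
304*z(-3, 8) + P(9) = 304*((½)/(-3)) + (-3 - 4*9) = 304*((½)*(-⅓)) + (-3 - 36) = 304*(-⅙) - 39 = -152/3 - 39 = -269/3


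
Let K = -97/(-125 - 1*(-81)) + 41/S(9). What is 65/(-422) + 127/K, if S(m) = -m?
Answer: -21283739/392882 ≈ -54.173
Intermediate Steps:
K = -931/396 (K = -97/(-125 - 1*(-81)) + 41/((-1*9)) = -97/(-125 + 81) + 41/(-9) = -97/(-44) + 41*(-⅑) = -97*(-1/44) - 41/9 = 97/44 - 41/9 = -931/396 ≈ -2.3510)
65/(-422) + 127/K = 65/(-422) + 127/(-931/396) = 65*(-1/422) + 127*(-396/931) = -65/422 - 50292/931 = -21283739/392882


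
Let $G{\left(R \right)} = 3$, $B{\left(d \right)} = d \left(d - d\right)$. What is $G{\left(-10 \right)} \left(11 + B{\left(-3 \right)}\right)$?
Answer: $33$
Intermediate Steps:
$B{\left(d \right)} = 0$ ($B{\left(d \right)} = d 0 = 0$)
$G{\left(-10 \right)} \left(11 + B{\left(-3 \right)}\right) = 3 \left(11 + 0\right) = 3 \cdot 11 = 33$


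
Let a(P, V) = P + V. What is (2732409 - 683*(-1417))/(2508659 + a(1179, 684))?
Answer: 1850110/1255261 ≈ 1.4739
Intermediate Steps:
(2732409 - 683*(-1417))/(2508659 + a(1179, 684)) = (2732409 - 683*(-1417))/(2508659 + (1179 + 684)) = (2732409 + 967811)/(2508659 + 1863) = 3700220/2510522 = 3700220*(1/2510522) = 1850110/1255261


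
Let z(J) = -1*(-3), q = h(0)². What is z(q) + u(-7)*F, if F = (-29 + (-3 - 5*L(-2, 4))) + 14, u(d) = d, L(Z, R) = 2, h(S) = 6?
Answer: 199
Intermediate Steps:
q = 36 (q = 6² = 36)
F = -28 (F = (-29 + (-3 - 5*2)) + 14 = (-29 + (-3 - 10)) + 14 = (-29 - 13) + 14 = -42 + 14 = -28)
z(J) = 3
z(q) + u(-7)*F = 3 - 7*(-28) = 3 + 196 = 199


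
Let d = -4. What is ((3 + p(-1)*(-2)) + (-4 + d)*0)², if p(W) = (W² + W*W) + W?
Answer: 1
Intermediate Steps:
p(W) = W + 2*W² (p(W) = (W² + W²) + W = 2*W² + W = W + 2*W²)
((3 + p(-1)*(-2)) + (-4 + d)*0)² = ((3 - (1 + 2*(-1))*(-2)) + (-4 - 4)*0)² = ((3 - (1 - 2)*(-2)) - 8*0)² = ((3 - 1*(-1)*(-2)) + 0)² = ((3 + 1*(-2)) + 0)² = ((3 - 2) + 0)² = (1 + 0)² = 1² = 1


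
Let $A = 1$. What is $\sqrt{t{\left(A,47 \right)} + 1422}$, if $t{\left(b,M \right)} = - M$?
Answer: $5 \sqrt{55} \approx 37.081$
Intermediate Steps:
$\sqrt{t{\left(A,47 \right)} + 1422} = \sqrt{\left(-1\right) 47 + 1422} = \sqrt{-47 + 1422} = \sqrt{1375} = 5 \sqrt{55}$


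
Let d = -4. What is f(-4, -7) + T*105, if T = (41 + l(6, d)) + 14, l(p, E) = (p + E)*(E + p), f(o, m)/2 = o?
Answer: 6187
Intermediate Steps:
f(o, m) = 2*o
l(p, E) = (E + p)² (l(p, E) = (E + p)*(E + p) = (E + p)²)
T = 59 (T = (41 + (-4 + 6)²) + 14 = (41 + 2²) + 14 = (41 + 4) + 14 = 45 + 14 = 59)
f(-4, -7) + T*105 = 2*(-4) + 59*105 = -8 + 6195 = 6187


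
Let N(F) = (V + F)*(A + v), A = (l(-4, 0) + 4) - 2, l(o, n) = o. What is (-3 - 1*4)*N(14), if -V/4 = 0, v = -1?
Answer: 294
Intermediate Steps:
A = -2 (A = (-4 + 4) - 2 = 0 - 2 = -2)
V = 0 (V = -4*0 = 0)
N(F) = -3*F (N(F) = (0 + F)*(-2 - 1) = F*(-3) = -3*F)
(-3 - 1*4)*N(14) = (-3 - 1*4)*(-3*14) = (-3 - 4)*(-42) = -7*(-42) = 294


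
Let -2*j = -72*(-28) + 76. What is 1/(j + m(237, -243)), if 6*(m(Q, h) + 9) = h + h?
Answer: -1/1136 ≈ -0.00088028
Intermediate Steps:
m(Q, h) = -9 + h/3 (m(Q, h) = -9 + (h + h)/6 = -9 + (2*h)/6 = -9 + h/3)
j = -1046 (j = -(-72*(-28) + 76)/2 = -(2016 + 76)/2 = -1/2*2092 = -1046)
1/(j + m(237, -243)) = 1/(-1046 + (-9 + (1/3)*(-243))) = 1/(-1046 + (-9 - 81)) = 1/(-1046 - 90) = 1/(-1136) = -1/1136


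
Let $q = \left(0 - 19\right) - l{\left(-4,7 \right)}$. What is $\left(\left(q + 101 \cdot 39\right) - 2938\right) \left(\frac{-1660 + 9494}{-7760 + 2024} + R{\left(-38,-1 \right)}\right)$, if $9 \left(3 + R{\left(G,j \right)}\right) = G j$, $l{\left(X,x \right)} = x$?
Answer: $- \frac{401375}{2868} \approx -139.95$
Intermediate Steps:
$R{\left(G,j \right)} = -3 + \frac{G j}{9}$
$q = -26$ ($q = \left(0 - 19\right) - 7 = -19 - 7 = -26$)
$\left(\left(q + 101 \cdot 39\right) - 2938\right) \left(\frac{-1660 + 9494}{-7760 + 2024} + R{\left(-38,-1 \right)}\right) = \left(\left(-26 + 101 \cdot 39\right) - 2938\right) \left(\frac{-1660 + 9494}{-7760 + 2024} - \left(3 + \frac{38}{9} \left(-1\right)\right)\right) = \left(\left(-26 + 3939\right) - 2938\right) \left(\frac{7834}{-5736} + \left(-3 + \frac{38}{9}\right)\right) = \left(3913 - 2938\right) \left(7834 \left(- \frac{1}{5736}\right) + \frac{11}{9}\right) = 975 \left(- \frac{3917}{2868} + \frac{11}{9}\right) = 975 \left(- \frac{1235}{8604}\right) = - \frac{401375}{2868}$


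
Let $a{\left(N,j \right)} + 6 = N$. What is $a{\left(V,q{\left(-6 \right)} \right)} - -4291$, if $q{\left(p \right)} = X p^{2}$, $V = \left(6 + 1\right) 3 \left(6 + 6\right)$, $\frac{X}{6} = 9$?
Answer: $4537$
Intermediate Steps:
$X = 54$ ($X = 6 \cdot 9 = 54$)
$V = 252$ ($V = 7 \cdot 3 \cdot 12 = 7 \cdot 36 = 252$)
$q{\left(p \right)} = 54 p^{2}$
$a{\left(N,j \right)} = -6 + N$
$a{\left(V,q{\left(-6 \right)} \right)} - -4291 = \left(-6 + 252\right) - -4291 = 246 + 4291 = 4537$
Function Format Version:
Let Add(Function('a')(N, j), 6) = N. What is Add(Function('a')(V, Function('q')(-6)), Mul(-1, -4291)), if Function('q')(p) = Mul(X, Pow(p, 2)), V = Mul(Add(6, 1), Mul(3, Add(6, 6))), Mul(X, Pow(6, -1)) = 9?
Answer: 4537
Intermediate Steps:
X = 54 (X = Mul(6, 9) = 54)
V = 252 (V = Mul(7, Mul(3, 12)) = Mul(7, 36) = 252)
Function('q')(p) = Mul(54, Pow(p, 2))
Function('a')(N, j) = Add(-6, N)
Add(Function('a')(V, Function('q')(-6)), Mul(-1, -4291)) = Add(Add(-6, 252), Mul(-1, -4291)) = Add(246, 4291) = 4537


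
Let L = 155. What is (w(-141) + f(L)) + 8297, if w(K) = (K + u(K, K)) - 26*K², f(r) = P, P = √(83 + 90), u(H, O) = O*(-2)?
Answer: -508468 + √173 ≈ -5.0846e+5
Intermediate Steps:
u(H, O) = -2*O
P = √173 ≈ 13.153
f(r) = √173
w(K) = -K - 26*K² (w(K) = (K - 2*K) - 26*K² = -K - 26*K²)
(w(-141) + f(L)) + 8297 = (-141*(-1 - 26*(-141)) + √173) + 8297 = (-141*(-1 + 3666) + √173) + 8297 = (-141*3665 + √173) + 8297 = (-516765 + √173) + 8297 = -508468 + √173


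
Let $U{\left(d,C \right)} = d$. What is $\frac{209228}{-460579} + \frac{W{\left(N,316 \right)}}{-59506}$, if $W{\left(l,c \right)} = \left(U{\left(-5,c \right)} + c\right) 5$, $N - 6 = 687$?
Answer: $- \frac{692974827}{1442484946} \approx -0.4804$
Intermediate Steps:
$N = 693$ ($N = 6 + 687 = 693$)
$W{\left(l,c \right)} = -25 + 5 c$ ($W{\left(l,c \right)} = \left(-5 + c\right) 5 = -25 + 5 c$)
$\frac{209228}{-460579} + \frac{W{\left(N,316 \right)}}{-59506} = \frac{209228}{-460579} + \frac{-25 + 5 \cdot 316}{-59506} = 209228 \left(- \frac{1}{460579}\right) + \left(-25 + 1580\right) \left(- \frac{1}{59506}\right) = - \frac{11012}{24241} + 1555 \left(- \frac{1}{59506}\right) = - \frac{11012}{24241} - \frac{1555}{59506} = - \frac{692974827}{1442484946}$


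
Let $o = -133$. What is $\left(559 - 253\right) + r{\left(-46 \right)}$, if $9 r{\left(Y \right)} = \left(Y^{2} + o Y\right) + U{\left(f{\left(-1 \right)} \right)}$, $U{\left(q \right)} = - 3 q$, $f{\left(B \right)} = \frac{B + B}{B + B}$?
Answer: $\frac{10985}{9} \approx 1220.6$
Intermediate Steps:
$f{\left(B \right)} = 1$ ($f{\left(B \right)} = \frac{2 B}{2 B} = 2 B \frac{1}{2 B} = 1$)
$r{\left(Y \right)} = - \frac{1}{3} - \frac{133 Y}{9} + \frac{Y^{2}}{9}$ ($r{\left(Y \right)} = \frac{\left(Y^{2} - 133 Y\right) - 3}{9} = \frac{-3 + Y^{2} - 133 Y}{9} = - \frac{1}{3} - \frac{133 Y}{9} + \frac{Y^{2}}{9}$)
$\left(559 - 253\right) + r{\left(-46 \right)} = \left(559 - 253\right) - \left(- \frac{6115}{9} - \frac{2116}{9}\right) = \left(559 - 253\right) + \left(- \frac{1}{3} + \frac{6118}{9} + \frac{1}{9} \cdot 2116\right) = 306 + \left(- \frac{1}{3} + \frac{6118}{9} + \frac{2116}{9}\right) = 306 + \frac{8231}{9} = \frac{10985}{9}$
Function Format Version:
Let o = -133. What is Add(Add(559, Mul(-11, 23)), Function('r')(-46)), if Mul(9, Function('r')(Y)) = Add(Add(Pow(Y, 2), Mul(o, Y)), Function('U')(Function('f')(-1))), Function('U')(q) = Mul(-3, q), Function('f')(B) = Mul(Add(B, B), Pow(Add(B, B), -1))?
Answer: Rational(10985, 9) ≈ 1220.6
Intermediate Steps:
Function('f')(B) = 1 (Function('f')(B) = Mul(Mul(2, B), Pow(Mul(2, B), -1)) = Mul(Mul(2, B), Mul(Rational(1, 2), Pow(B, -1))) = 1)
Function('r')(Y) = Add(Rational(-1, 3), Mul(Rational(-133, 9), Y), Mul(Rational(1, 9), Pow(Y, 2))) (Function('r')(Y) = Mul(Rational(1, 9), Add(Add(Pow(Y, 2), Mul(-133, Y)), Mul(-3, 1))) = Mul(Rational(1, 9), Add(Add(Pow(Y, 2), Mul(-133, Y)), -3)) = Mul(Rational(1, 9), Add(-3, Pow(Y, 2), Mul(-133, Y))) = Add(Rational(-1, 3), Mul(Rational(-133, 9), Y), Mul(Rational(1, 9), Pow(Y, 2))))
Add(Add(559, Mul(-11, 23)), Function('r')(-46)) = Add(Add(559, Mul(-11, 23)), Add(Rational(-1, 3), Mul(Rational(-133, 9), -46), Mul(Rational(1, 9), Pow(-46, 2)))) = Add(Add(559, -253), Add(Rational(-1, 3), Rational(6118, 9), Mul(Rational(1, 9), 2116))) = Add(306, Add(Rational(-1, 3), Rational(6118, 9), Rational(2116, 9))) = Add(306, Rational(8231, 9)) = Rational(10985, 9)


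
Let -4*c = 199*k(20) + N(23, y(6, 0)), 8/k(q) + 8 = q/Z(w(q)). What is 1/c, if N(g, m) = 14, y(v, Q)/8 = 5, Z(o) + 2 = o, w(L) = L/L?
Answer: 7/75 ≈ 0.093333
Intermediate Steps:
w(L) = 1
Z(o) = -2 + o
y(v, Q) = 40 (y(v, Q) = 8*5 = 40)
k(q) = 8/(-8 - q) (k(q) = 8/(-8 + q/(-2 + 1)) = 8/(-8 + q/(-1)) = 8/(-8 + q*(-1)) = 8/(-8 - q))
c = 75/7 (c = -(199*(-8/(8 + 20)) + 14)/4 = -(199*(-8/28) + 14)/4 = -(199*(-8*1/28) + 14)/4 = -(199*(-2/7) + 14)/4 = -(-398/7 + 14)/4 = -1/4*(-300/7) = 75/7 ≈ 10.714)
1/c = 1/(75/7) = 7/75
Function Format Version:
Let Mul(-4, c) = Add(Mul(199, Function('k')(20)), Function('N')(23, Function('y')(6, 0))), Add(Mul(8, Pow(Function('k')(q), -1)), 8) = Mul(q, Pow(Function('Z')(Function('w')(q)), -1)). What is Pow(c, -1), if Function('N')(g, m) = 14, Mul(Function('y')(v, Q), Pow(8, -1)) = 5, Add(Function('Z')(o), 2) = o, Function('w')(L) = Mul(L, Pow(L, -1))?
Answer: Rational(7, 75) ≈ 0.093333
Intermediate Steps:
Function('w')(L) = 1
Function('Z')(o) = Add(-2, o)
Function('y')(v, Q) = 40 (Function('y')(v, Q) = Mul(8, 5) = 40)
Function('k')(q) = Mul(8, Pow(Add(-8, Mul(-1, q)), -1)) (Function('k')(q) = Mul(8, Pow(Add(-8, Mul(q, Pow(Add(-2, 1), -1))), -1)) = Mul(8, Pow(Add(-8, Mul(q, Pow(-1, -1))), -1)) = Mul(8, Pow(Add(-8, Mul(q, -1)), -1)) = Mul(8, Pow(Add(-8, Mul(-1, q)), -1)))
c = Rational(75, 7) (c = Mul(Rational(-1, 4), Add(Mul(199, Mul(-8, Pow(Add(8, 20), -1))), 14)) = Mul(Rational(-1, 4), Add(Mul(199, Mul(-8, Pow(28, -1))), 14)) = Mul(Rational(-1, 4), Add(Mul(199, Mul(-8, Rational(1, 28))), 14)) = Mul(Rational(-1, 4), Add(Mul(199, Rational(-2, 7)), 14)) = Mul(Rational(-1, 4), Add(Rational(-398, 7), 14)) = Mul(Rational(-1, 4), Rational(-300, 7)) = Rational(75, 7) ≈ 10.714)
Pow(c, -1) = Pow(Rational(75, 7), -1) = Rational(7, 75)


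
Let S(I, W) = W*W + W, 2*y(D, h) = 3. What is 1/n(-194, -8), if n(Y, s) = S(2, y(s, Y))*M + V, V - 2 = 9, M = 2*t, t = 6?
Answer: 1/56 ≈ 0.017857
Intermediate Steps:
y(D, h) = 3/2 (y(D, h) = (1/2)*3 = 3/2)
S(I, W) = W + W**2 (S(I, W) = W**2 + W = W + W**2)
M = 12 (M = 2*6 = 12)
V = 11 (V = 2 + 9 = 11)
n(Y, s) = 56 (n(Y, s) = (3*(1 + 3/2)/2)*12 + 11 = ((3/2)*(5/2))*12 + 11 = (15/4)*12 + 11 = 45 + 11 = 56)
1/n(-194, -8) = 1/56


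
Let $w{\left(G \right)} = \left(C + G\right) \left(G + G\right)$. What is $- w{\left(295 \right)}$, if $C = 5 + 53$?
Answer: $-208270$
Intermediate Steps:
$C = 58$
$w{\left(G \right)} = 2 G \left(58 + G\right)$ ($w{\left(G \right)} = \left(58 + G\right) \left(G + G\right) = \left(58 + G\right) 2 G = 2 G \left(58 + G\right)$)
$- w{\left(295 \right)} = - 2 \cdot 295 \left(58 + 295\right) = - 2 \cdot 295 \cdot 353 = \left(-1\right) 208270 = -208270$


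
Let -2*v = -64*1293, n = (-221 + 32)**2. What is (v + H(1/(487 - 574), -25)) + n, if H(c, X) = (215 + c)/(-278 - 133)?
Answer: 2756738725/35757 ≈ 77097.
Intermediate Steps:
H(c, X) = -215/411 - c/411 (H(c, X) = (215 + c)/(-411) = (215 + c)*(-1/411) = -215/411 - c/411)
n = 35721 (n = (-189)**2 = 35721)
v = 41376 (v = -(-32)*1293 = -1/2*(-82752) = 41376)
(v + H(1/(487 - 574), -25)) + n = (41376 + (-215/411 - 1/(411*(487 - 574)))) + 35721 = (41376 + (-215/411 - 1/411/(-87))) + 35721 = (41376 + (-215/411 - 1/411*(-1/87))) + 35721 = (41376 + (-215/411 + 1/35757)) + 35721 = (41376 - 18704/35757) + 35721 = 1479462928/35757 + 35721 = 2756738725/35757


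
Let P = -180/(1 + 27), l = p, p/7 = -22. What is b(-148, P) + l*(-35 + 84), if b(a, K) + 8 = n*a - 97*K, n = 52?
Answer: -102385/7 ≈ -14626.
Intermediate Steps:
p = -154 (p = 7*(-22) = -154)
l = -154
P = -45/7 (P = -180/28 = -180*1/28 = -45/7 ≈ -6.4286)
b(a, K) = -8 - 97*K + 52*a (b(a, K) = -8 + (52*a - 97*K) = -8 + (-97*K + 52*a) = -8 - 97*K + 52*a)
b(-148, P) + l*(-35 + 84) = (-8 - 97*(-45/7) + 52*(-148)) - 154*(-35 + 84) = (-8 + 4365/7 - 7696) - 154*49 = -49563/7 - 7546 = -102385/7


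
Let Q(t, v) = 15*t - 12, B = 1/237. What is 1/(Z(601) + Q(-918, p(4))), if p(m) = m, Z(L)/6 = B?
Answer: -79/1088776 ≈ -7.2559e-5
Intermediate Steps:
B = 1/237 ≈ 0.0042194
Z(L) = 2/79 (Z(L) = 6*(1/237) = 2/79)
Q(t, v) = -12 + 15*t
1/(Z(601) + Q(-918, p(4))) = 1/(2/79 + (-12 + 15*(-918))) = 1/(2/79 + (-12 - 13770)) = 1/(2/79 - 13782) = 1/(-1088776/79) = -79/1088776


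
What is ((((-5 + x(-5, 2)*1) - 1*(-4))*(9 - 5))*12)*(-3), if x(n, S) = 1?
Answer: 0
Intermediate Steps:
((((-5 + x(-5, 2)*1) - 1*(-4))*(9 - 5))*12)*(-3) = ((((-5 + 1*1) - 1*(-4))*(9 - 5))*12)*(-3) = ((((-5 + 1) + 4)*4)*12)*(-3) = (((-4 + 4)*4)*12)*(-3) = ((0*4)*12)*(-3) = (0*12)*(-3) = 0*(-3) = 0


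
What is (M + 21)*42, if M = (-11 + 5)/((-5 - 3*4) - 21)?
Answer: 16884/19 ≈ 888.63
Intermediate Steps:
M = 3/19 (M = -6/((-5 - 12) - 21) = -6/(-17 - 21) = -6/(-38) = -6*(-1/38) = 3/19 ≈ 0.15789)
(M + 21)*42 = (3/19 + 21)*42 = (402/19)*42 = 16884/19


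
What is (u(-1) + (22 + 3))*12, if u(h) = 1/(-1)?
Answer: 288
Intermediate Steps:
u(h) = -1
(u(-1) + (22 + 3))*12 = (-1 + (22 + 3))*12 = (-1 + 25)*12 = 24*12 = 288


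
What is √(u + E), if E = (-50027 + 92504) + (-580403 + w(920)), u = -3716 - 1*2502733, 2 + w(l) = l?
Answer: I*√3043457 ≈ 1744.6*I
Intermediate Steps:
w(l) = -2 + l
u = -2506449 (u = -3716 - 2502733 = -2506449)
E = -537008 (E = (-50027 + 92504) + (-580403 + (-2 + 920)) = 42477 + (-580403 + 918) = 42477 - 579485 = -537008)
√(u + E) = √(-2506449 - 537008) = √(-3043457) = I*√3043457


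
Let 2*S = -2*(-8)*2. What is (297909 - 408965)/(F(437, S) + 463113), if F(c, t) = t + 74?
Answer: -111056/463203 ≈ -0.23976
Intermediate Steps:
S = 16 (S = (-2*(-8)*2)/2 = (16*2)/2 = (½)*32 = 16)
F(c, t) = 74 + t
(297909 - 408965)/(F(437, S) + 463113) = (297909 - 408965)/((74 + 16) + 463113) = -111056/(90 + 463113) = -111056/463203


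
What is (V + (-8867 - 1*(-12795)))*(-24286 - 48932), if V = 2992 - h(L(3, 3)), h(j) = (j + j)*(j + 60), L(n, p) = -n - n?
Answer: -554113824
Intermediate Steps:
L(n, p) = -2*n
h(j) = 2*j*(60 + j) (h(j) = (2*j)*(60 + j) = 2*j*(60 + j))
V = 3640 (V = 2992 - 2*(-2*3)*(60 - 2*3) = 2992 - 2*(-6)*(60 - 6) = 2992 - 2*(-6)*54 = 2992 - 1*(-648) = 2992 + 648 = 3640)
(V + (-8867 - 1*(-12795)))*(-24286 - 48932) = (3640 + (-8867 - 1*(-12795)))*(-24286 - 48932) = (3640 + (-8867 + 12795))*(-73218) = (3640 + 3928)*(-73218) = 7568*(-73218) = -554113824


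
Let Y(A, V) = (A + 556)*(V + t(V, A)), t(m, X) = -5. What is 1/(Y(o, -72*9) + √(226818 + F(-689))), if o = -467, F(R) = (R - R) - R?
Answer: -58117/3377358182 - 7*√4643/3377358182 ≈ -1.7349e-5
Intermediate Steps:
F(R) = -R (F(R) = 0 - R = -R)
Y(A, V) = (-5 + V)*(556 + A) (Y(A, V) = (A + 556)*(V - 5) = (556 + A)*(-5 + V) = (-5 + V)*(556 + A))
1/(Y(o, -72*9) + √(226818 + F(-689))) = 1/((-2780 - 5*(-467) + 556*(-72*9) - (-33624)*9) + √(226818 - 1*(-689))) = 1/((-2780 + 2335 + 556*(-648) - 467*(-648)) + √(226818 + 689)) = 1/((-2780 + 2335 - 360288 + 302616) + √227507) = 1/(-58117 + 7*√4643)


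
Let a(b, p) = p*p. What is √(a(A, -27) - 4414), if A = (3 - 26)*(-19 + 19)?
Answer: I*√3685 ≈ 60.704*I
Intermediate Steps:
A = 0 (A = -23*0 = 0)
a(b, p) = p²
√(a(A, -27) - 4414) = √((-27)² - 4414) = √(729 - 4414) = √(-3685) = I*√3685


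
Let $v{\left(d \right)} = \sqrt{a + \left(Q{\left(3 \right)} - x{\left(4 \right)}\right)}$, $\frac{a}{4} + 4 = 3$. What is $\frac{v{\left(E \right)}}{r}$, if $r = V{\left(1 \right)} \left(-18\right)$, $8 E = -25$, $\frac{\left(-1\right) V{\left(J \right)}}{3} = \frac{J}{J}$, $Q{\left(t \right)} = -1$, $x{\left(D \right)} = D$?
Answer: $\frac{i}{18} \approx 0.055556 i$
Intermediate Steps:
$V{\left(J \right)} = -3$ ($V{\left(J \right)} = - 3 \frac{J}{J} = \left(-3\right) 1 = -3$)
$a = -4$ ($a = -16 + 4 \cdot 3 = -16 + 12 = -4$)
$E = - \frac{25}{8}$ ($E = \frac{1}{8} \left(-25\right) = - \frac{25}{8} \approx -3.125$)
$v{\left(d \right)} = 3 i$ ($v{\left(d \right)} = \sqrt{-4 - 5} = \sqrt{-9} = 3 i$)
$r = 54$ ($r = \left(-3\right) \left(-18\right) = 54$)
$\frac{v{\left(E \right)}}{r} = \frac{3 i}{54} = 3 i \frac{1}{54} = \frac{i}{18}$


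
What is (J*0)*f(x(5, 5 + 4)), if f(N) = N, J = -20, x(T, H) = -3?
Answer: 0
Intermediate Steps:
(J*0)*f(x(5, 5 + 4)) = -20*0*(-3) = 0*(-3) = 0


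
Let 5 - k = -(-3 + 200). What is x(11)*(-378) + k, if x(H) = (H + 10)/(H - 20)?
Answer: 1084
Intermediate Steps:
x(H) = (10 + H)/(-20 + H)
k = 202 (k = 5 - (-1)*(-3 + 200) = 5 - (-1)*197 = 5 - 1*(-197) = 5 + 197 = 202)
x(11)*(-378) + k = ((10 + 11)/(-20 + 11))*(-378) + 202 = (21/(-9))*(-378) + 202 = -⅑*21*(-378) + 202 = -7/3*(-378) + 202 = 882 + 202 = 1084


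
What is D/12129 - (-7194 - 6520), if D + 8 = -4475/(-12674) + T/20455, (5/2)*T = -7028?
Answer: 71870564683117727/5240671434050 ≈ 13714.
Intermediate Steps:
T = -14056/5 (T = (⅖)*(-7028) = -14056/5 ≈ -2811.2)
D = -10090331919/1296233350 (D = -8 + (-4475/(-12674) - 14056/5/20455) = -8 + (-4475*(-1/12674) - 14056/5*1/20455) = -8 + (4475/12674 - 14056/102275) = -8 + 279534881/1296233350 = -10090331919/1296233350 ≈ -7.7843)
D/12129 - (-7194 - 6520) = -10090331919/1296233350/12129 - (-7194 - 6520) = -10090331919/1296233350*1/12129 - 1*(-13714) = -3363443973/5240671434050 + 13714 = 71870564683117727/5240671434050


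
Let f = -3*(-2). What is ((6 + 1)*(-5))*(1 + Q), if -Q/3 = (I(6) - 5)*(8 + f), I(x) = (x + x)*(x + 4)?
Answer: 169015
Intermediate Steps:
I(x) = 2*x*(4 + x) (I(x) = (2*x)*(4 + x) = 2*x*(4 + x))
f = 6
Q = -4830 (Q = -3*(2*6*(4 + 6) - 5)*(8 + 6) = -3*(2*6*10 - 5)*14 = -3*(120 - 5)*14 = -345*14 = -3*1610 = -4830)
((6 + 1)*(-5))*(1 + Q) = ((6 + 1)*(-5))*(1 - 4830) = (7*(-5))*(-4829) = -35*(-4829) = 169015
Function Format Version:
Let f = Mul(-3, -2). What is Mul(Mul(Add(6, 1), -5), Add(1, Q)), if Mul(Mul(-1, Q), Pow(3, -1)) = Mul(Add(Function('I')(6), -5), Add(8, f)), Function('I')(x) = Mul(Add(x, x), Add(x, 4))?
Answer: 169015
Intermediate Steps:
Function('I')(x) = Mul(2, x, Add(4, x)) (Function('I')(x) = Mul(Mul(2, x), Add(4, x)) = Mul(2, x, Add(4, x)))
f = 6
Q = -4830 (Q = Mul(-3, Mul(Add(Mul(2, 6, Add(4, 6)), -5), Add(8, 6))) = Mul(-3, Mul(Add(Mul(2, 6, 10), -5), 14)) = Mul(-3, Mul(Add(120, -5), 14)) = Mul(-3, Mul(115, 14)) = Mul(-3, 1610) = -4830)
Mul(Mul(Add(6, 1), -5), Add(1, Q)) = Mul(Mul(Add(6, 1), -5), Add(1, -4830)) = Mul(Mul(7, -5), -4829) = Mul(-35, -4829) = 169015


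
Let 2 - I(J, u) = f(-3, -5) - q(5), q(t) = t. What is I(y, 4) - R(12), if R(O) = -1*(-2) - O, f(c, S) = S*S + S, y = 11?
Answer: -3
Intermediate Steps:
f(c, S) = S + S² (f(c, S) = S² + S = S + S²)
R(O) = 2 - O
I(J, u) = -13 (I(J, u) = 2 - (-5*(1 - 5) - 1*5) = 2 - (-5*(-4) - 5) = 2 - (20 - 5) = 2 - 1*15 = 2 - 15 = -13)
I(y, 4) - R(12) = -13 - (2 - 1*12) = -13 - (2 - 12) = -13 - 1*(-10) = -13 + 10 = -3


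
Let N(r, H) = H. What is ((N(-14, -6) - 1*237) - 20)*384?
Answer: -100992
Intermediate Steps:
((N(-14, -6) - 1*237) - 20)*384 = ((-6 - 1*237) - 20)*384 = ((-6 - 237) - 20)*384 = (-243 - 20)*384 = -263*384 = -100992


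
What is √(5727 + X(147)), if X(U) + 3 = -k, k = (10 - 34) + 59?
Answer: √5689 ≈ 75.425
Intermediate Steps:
k = 35 (k = -24 + 59 = 35)
X(U) = -38 (X(U) = -3 - 1*35 = -3 - 35 = -38)
√(5727 + X(147)) = √(5727 - 38) = √5689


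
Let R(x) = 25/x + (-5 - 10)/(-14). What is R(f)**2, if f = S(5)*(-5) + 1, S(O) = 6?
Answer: 7225/164836 ≈ 0.043831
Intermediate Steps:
f = -29 (f = 6*(-5) + 1 = -30 + 1 = -29)
R(x) = 15/14 + 25/x (R(x) = 25/x - 15*(-1/14) = 25/x + 15/14 = 15/14 + 25/x)
R(f)**2 = (15/14 + 25/(-29))**2 = (15/14 + 25*(-1/29))**2 = (15/14 - 25/29)**2 = (85/406)**2 = 7225/164836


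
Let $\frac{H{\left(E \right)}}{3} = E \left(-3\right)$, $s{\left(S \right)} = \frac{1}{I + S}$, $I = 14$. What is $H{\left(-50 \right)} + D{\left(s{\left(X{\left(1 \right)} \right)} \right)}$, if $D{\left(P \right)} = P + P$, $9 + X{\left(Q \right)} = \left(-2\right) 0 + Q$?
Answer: $\frac{1351}{3} \approx 450.33$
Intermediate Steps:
$X{\left(Q \right)} = -9 + Q$ ($X{\left(Q \right)} = -9 + \left(\left(-2\right) 0 + Q\right) = -9 + \left(0 + Q\right) = -9 + Q$)
$s{\left(S \right)} = \frac{1}{14 + S}$
$H{\left(E \right)} = - 9 E$ ($H{\left(E \right)} = 3 E \left(-3\right) = 3 \left(- 3 E\right) = - 9 E$)
$D{\left(P \right)} = 2 P$
$H{\left(-50 \right)} + D{\left(s{\left(X{\left(1 \right)} \right)} \right)} = \left(-9\right) \left(-50\right) + \frac{2}{14 + \left(-9 + 1\right)} = 450 + \frac{2}{14 - 8} = 450 + \frac{2}{6} = 450 + 2 \cdot \frac{1}{6} = 450 + \frac{1}{3} = \frac{1351}{3}$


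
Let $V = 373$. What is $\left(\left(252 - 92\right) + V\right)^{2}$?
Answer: $284089$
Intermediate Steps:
$\left(\left(252 - 92\right) + V\right)^{2} = \left(\left(252 - 92\right) + 373\right)^{2} = \left(160 + 373\right)^{2} = 533^{2} = 284089$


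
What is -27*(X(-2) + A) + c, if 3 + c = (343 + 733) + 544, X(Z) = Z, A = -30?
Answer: 2481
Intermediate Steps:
c = 1617 (c = -3 + ((343 + 733) + 544) = -3 + (1076 + 544) = -3 + 1620 = 1617)
-27*(X(-2) + A) + c = -27*(-2 - 30) + 1617 = -27*(-32) + 1617 = 864 + 1617 = 2481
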